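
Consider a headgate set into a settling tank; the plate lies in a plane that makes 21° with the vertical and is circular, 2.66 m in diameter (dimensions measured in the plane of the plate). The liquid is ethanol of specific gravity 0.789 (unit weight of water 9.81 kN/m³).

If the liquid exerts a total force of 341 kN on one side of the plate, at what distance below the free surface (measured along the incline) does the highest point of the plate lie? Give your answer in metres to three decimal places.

γ = 0.789 × 9.81 = 7.74009 kN/m³.
A = π(1.33)² = 5.55716 m².
From F = γ·h_c·A, the centroid depth is h_c = 341/(7.74009 × 5.55716) = 7.92785 m.
The plate makes 21° with the vertical, i.e. θ = 90° − 21° = 69° to the horizontal. Measuring y along the incline from the free-surface line, vertical depth h = y·sinθ with sinθ = 0.933580.
Along the incline, y_c = h_c/sinθ = 7.92785/0.933580 = 8.49188 m.
The centroid is at the centre, 1.33 m below the top of the plate, so the highest point sits at y_top = 8.49188 − 1.33 = 7.16188 m along the incline.

y_top ≈ 7.162 m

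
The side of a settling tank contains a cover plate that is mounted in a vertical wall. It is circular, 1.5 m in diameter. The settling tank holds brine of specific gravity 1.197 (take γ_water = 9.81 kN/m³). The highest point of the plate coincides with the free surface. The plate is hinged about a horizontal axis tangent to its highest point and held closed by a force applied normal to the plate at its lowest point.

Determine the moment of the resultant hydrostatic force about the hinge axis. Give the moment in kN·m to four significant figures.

M ≈ 14.59 kN·m

γ = 1.197 × 9.81 = 11.74257 kN/m³.
The centroid is at the centre, 0.75 m below the top of the plate, so the centroid depth is h_c = 0.75 m.
A = π(0.75)² = 1.76715 m².
Resultant F = γ·h_c·A = 11.74257 × 0.75 × 1.76715 = 15.5632 kN.
I_c = πr⁴/4 = π × 0.75⁴/4 = 0.248505 m⁴.
Centre of pressure: y_p = y_c + I_c/(y_c·A) = 0.75 + 0.248505/(0.75 × 1.76715) = 0.75 + 0.1875 = 0.9375 m along the plane.
The resultant acts 0.75 + 0.1875 = 0.9375 m (along the plate) below the hinge at the top edge, so the moment about the hinge is M = F × 0.9375 = 15.5632 × 0.9375 = 14.5905 kN·m.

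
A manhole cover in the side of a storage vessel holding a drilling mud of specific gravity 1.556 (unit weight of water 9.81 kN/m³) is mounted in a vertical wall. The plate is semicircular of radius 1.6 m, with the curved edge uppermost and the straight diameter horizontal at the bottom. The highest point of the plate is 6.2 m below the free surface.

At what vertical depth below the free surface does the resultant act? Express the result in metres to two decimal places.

h_p = 7.15 m

γ = 1.556 × 9.81 = 15.26436 kN/m³.
The centroid lies 4r/(3π) = 0.679061 m above the diameter, so r − 4r/(3π) = 1.6 − 0.679061 = 0.920939 m below the topmost point, so the centroid depth is h_c = 6.2 + 0.920939 = 7.12094 m.
A = πr²/2 = π × 1.6²/2 = 4.02124 m².
Resultant F = γ·h_c·A = 15.26436 × 7.12094 × 4.02124 = 437.095 kN.
I_c = (π/8 − 8/(9π))·r⁴ = 0.109757 × 1.6⁴ = 0.719303 m⁴.
Centre of pressure: y_p = y_c + I_c/(y_c·A) = 7.12094 + 0.719303/(7.12094 × 4.02124) = 7.12094 + 0.0251197 = 7.14606 m along the plane.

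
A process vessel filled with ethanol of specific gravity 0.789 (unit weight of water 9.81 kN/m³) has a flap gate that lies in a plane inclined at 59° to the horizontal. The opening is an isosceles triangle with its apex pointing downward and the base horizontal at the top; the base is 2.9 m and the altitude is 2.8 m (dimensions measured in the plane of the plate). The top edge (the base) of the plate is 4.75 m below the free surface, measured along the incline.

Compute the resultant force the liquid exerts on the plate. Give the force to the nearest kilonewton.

F ≈ 153 kN

γ = 0.789 × 9.81 = 7.74009 kN/m³.
Let θ = 59° be the plate's angle to the horizontal; measure y along the incline from where the plane meets the free surface. Vertical depth h = y·sinθ with sinθ = 0.857167.
With the apex down, the centroid sits h/3 = 2.8/3 = 0.933333 m below the base (the top edge), so y_c = 4.75 + 0.933333 = 5.68333 m and h_c = 5.68333 × 0.857167 = 4.87156 m.
A = ½ × 2.9 × 2.8 = 4.06 m².
Resultant F = γ·h_c·A = 7.74009 × 4.87156 × 4.06 = 153.088 kN.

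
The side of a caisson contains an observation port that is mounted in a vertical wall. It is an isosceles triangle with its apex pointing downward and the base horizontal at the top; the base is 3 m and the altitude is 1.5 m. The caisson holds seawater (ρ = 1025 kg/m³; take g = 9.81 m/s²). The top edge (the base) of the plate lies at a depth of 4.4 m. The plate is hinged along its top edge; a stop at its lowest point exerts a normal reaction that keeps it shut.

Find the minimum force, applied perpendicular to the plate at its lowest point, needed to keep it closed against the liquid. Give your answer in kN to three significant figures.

P ≈ 38.8 kN

γ = ρg = 1025 × 9.81 / 1000 = 10.05525 kN/m³.
With the apex down, the centroid sits h/3 = 1.5/3 = 0.5 m below the base (the top edge), so the centroid depth is h_c = 4.4 + 0.5 = 4.9 m.
A = ½ × 3 × 1.5 = 2.25 m².
Resultant F = γ·h_c·A = 10.05525 × 4.9 × 2.25 = 110.859 kN.
I_c = b·h³/36 = 3 × 1.5³/36 = 0.28125 m⁴.
Centre of pressure: y_p = y_c + I_c/(y_c·A) = 4.9 + 0.28125/(4.9 × 2.25) = 4.9 + 0.0255102 = 4.92551 m along the plane.
The resultant acts 0.5 + 0.0255102 = 0.52551 m (along the plate) below the hinge at the top edge, so the moment about the hinge is M = F × 0.52551 = 110.859 × 0.52551 = 58.2575 kN·m.
A normal force at the bottom, 1.5 m from the hinge, must supply this moment: P = 58.2575/1.5 = 38.8383 kN.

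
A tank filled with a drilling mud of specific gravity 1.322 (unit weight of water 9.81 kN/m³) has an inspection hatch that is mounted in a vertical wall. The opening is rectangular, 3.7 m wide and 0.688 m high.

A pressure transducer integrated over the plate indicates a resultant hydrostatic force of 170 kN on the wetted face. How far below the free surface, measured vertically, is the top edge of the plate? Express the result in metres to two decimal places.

d_top ≈ 4.81 m

γ = 1.322 × 9.81 = 12.96882 kN/m³.
A = 3.7 × 0.688 = 2.5456 m².
From F = γ·h_c·A, the centroid depth is h_c = 170/(12.96882 × 2.5456) = 5.14942 m.
The centroid lies 0.688/2 = 0.344 m below the top edge, so the top edge sits at h_top = 5.14942 − 0.344 = 4.80542 m below the surface.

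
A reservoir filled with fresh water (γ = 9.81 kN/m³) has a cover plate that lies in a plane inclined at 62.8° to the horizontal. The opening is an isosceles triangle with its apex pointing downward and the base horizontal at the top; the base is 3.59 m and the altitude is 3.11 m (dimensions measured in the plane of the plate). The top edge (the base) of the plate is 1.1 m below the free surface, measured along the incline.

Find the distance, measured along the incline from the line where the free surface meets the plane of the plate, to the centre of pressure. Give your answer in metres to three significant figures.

y_p = 2.39 m

γ = 9.81 kN/m³.
Let θ = 62.8° be the plate's angle to the horizontal; measure y along the incline from where the plane meets the free surface. Vertical depth h = y·sinθ with sinθ = 0.889416.
With the apex down, the centroid sits h/3 = 3.11/3 = 1.03667 m below the base (the top edge), so y_c = 1.1 + 1.03667 = 2.13667 m and h_c = 2.13667 × 0.889416 = 1.90039 m.
A = ½ × 3.59 × 3.11 = 5.58245 m².
Resultant F = γ·h_c·A = 9.81 × 1.90039 × 5.58245 = 104.073 kN.
I_c = b·h³/36 = 3.59 × 3.11³/36 = 2.99967 m⁴.
Centre of pressure: y_p = y_c + I_c/(y_c·A) = 2.13667 + 2.99967/(2.13667 × 5.58245) = 2.13667 + 0.251484 = 2.38815 m along the plane.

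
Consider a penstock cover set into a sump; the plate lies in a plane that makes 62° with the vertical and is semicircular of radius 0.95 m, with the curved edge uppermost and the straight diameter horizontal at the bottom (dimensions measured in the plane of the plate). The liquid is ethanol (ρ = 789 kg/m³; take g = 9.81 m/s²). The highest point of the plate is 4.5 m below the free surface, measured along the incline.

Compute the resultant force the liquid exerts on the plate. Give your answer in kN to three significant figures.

γ = ρg = 789 × 9.81 / 1000 = 7.74009 kN/m³.
The plate makes 62° with the vertical, i.e. θ = 90° − 62° = 28° to the horizontal. Measuring y along the incline from the free-surface line, vertical depth h = y·sinθ with sinθ = 0.469472.
The centroid lies 4r/(3π) = 0.403193 m above the diameter, so r − 4r/(3π) = 0.95 − 0.403193 = 0.546807 m below the topmost point, so y_c = 4.5 + 0.546807 = 5.04681 m and h_c = 5.04681 × 0.469472 = 2.36934 m.
A = πr²/2 = π × 0.95²/2 = 1.41764 m².
Resultant F = γ·h_c·A = 7.74009 × 2.36934 × 1.41764 = 25.998 kN.

F ≈ 26.0 kN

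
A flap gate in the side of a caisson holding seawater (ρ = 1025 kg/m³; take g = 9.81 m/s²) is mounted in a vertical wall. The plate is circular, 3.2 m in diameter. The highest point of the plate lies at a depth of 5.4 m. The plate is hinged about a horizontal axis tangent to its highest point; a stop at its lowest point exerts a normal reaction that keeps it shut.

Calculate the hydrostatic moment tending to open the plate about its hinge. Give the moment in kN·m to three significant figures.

γ = ρg = 1025 × 9.81 / 1000 = 10.05525 kN/m³.
The centroid is at the centre, 1.6 m below the top of the plate, so the centroid depth is h_c = 5.4 + 1.6 = 7 m.
A = π(1.6)² = 8.04248 m².
Resultant F = γ·h_c·A = 10.05525 × 7 × 8.04248 = 566.084 kN.
I_c = πr⁴/4 = π × 1.6⁴/4 = 5.14719 m⁴.
Centre of pressure: y_p = y_c + I_c/(y_c·A) = 7 + 5.14719/(7 × 8.04248) = 7 + 0.0914286 = 7.09143 m along the plane.
The resultant acts 1.6 + 0.0914286 = 1.69143 m (along the plate) below the hinge at the top edge, so the moment about the hinge is M = F × 1.69143 = 566.084 × 1.69143 = 957.491 kN·m.

M ≈ 957 kN·m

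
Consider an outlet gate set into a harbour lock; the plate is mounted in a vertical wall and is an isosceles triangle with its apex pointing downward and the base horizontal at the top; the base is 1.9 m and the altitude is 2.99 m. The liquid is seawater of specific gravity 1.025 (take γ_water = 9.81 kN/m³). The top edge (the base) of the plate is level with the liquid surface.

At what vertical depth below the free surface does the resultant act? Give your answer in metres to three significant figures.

γ = 1.025 × 9.81 = 10.05525 kN/m³.
With the apex down, the centroid sits h/3 = 2.99/3 = 0.996667 m below the base (the top edge), so the centroid depth is h_c = 0.996667 m.
A = ½ × 1.9 × 2.99 = 2.8405 m².
Resultant F = γ·h_c·A = 10.05525 × 0.996667 × 2.8405 = 28.4667 kN.
I_c = b·h³/36 = 1.9 × 2.99³/36 = 1.4108 m⁴.
Centre of pressure: y_p = y_c + I_c/(y_c·A) = 0.996667 + 1.4108/(0.996667 × 2.8405) = 0.996667 + 0.498334 = 1.495 m along the plane.

h_p = 1.50 m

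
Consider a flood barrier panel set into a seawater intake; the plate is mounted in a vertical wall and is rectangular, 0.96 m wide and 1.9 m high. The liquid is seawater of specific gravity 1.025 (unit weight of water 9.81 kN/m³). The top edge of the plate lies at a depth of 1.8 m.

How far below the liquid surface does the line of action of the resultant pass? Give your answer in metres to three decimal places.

h_p = 2.859 m

γ = 1.025 × 9.81 = 10.05525 kN/m³.
The centroid lies 1.9/2 = 0.95 m below the top edge, so the centroid depth is h_c = 1.8 + 0.95 = 2.75 m.
A = 0.96 × 1.9 = 1.824 m².
Resultant F = γ·h_c·A = 10.05525 × 2.75 × 1.824 = 50.4371 kN.
I_c = b·h³/12 = 0.96 × 1.9³/12 = 0.54872 m⁴.
Centre of pressure: y_p = y_c + I_c/(y_c·A) = 2.75 + 0.54872/(2.75 × 1.824) = 2.75 + 0.109394 = 2.85939 m along the plane.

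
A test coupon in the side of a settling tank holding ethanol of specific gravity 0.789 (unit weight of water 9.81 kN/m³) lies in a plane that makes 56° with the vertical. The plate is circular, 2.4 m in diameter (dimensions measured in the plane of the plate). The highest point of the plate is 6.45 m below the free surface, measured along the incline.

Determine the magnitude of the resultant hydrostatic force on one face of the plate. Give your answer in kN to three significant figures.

γ = 0.789 × 9.81 = 7.74009 kN/m³.
The plate makes 56° with the vertical, i.e. θ = 90° − 56° = 34° to the horizontal. Measuring y along the incline from the free-surface line, vertical depth h = y·sinθ with sinθ = 0.559193.
The centroid is at the centre, 1.2 m below the top of the plate, so y_c = 6.45 + 1.2 = 7.65 m and h_c = 7.65 × 0.559193 = 4.27783 m.
A = π(1.2)² = 4.52389 m².
Resultant F = γ·h_c·A = 7.74009 × 4.27783 × 4.52389 = 149.79 kN.

F ≈ 150 kN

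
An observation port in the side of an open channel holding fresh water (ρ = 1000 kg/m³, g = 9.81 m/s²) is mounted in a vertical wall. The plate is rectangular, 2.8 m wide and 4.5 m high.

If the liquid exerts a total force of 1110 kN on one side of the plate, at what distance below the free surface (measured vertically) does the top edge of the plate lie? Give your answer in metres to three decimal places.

γ = ρg = 1000 × 9.81 = 9810 N/m³ = 9.81 kN/m³.
A = 2.8 × 4.5 = 12.6 m².
From F = γ·h_c·A, the centroid depth is h_c = 1110/(9.81 × 12.6) = 8.98015 m.
The centroid lies 4.5/2 = 2.25 m below the top edge, so the top edge sits at h_top = 8.98015 − 2.25 = 6.73015 m below the surface.

d_top ≈ 6.730 m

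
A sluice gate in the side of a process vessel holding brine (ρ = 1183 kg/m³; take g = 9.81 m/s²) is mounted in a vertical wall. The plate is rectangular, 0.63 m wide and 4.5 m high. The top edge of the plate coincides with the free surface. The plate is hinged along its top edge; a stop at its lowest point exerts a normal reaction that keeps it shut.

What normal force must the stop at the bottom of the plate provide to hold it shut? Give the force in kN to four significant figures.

P ≈ 49.35 kN

γ = ρg = 1183 × 9.81 / 1000 = 11.60523 kN/m³.
The centroid lies 4.5/2 = 2.25 m below the top edge, so the centroid depth is h_c = 2.25 m.
A = 0.63 × 4.5 = 2.835 m².
Resultant F = γ·h_c·A = 11.60523 × 2.25 × 2.835 = 74.0269 kN.
I_c = b·h³/12 = 0.63 × 4.5³/12 = 4.78406 m⁴.
Centre of pressure: y_p = y_c + I_c/(y_c·A) = 2.25 + 4.78406/(2.25 × 2.835) = 2.25 + 0.75 = 3 m along the plane.
The resultant acts 2.25 + 0.75 = 3 m (along the plate) below the hinge at the top edge, so the moment about the hinge is M = F × 3 = 74.0269 × 3 = 222.081 kN·m.
A normal force at the bottom, 4.5 m from the hinge, must supply this moment: P = 222.081/4.5 = 49.3513 kN.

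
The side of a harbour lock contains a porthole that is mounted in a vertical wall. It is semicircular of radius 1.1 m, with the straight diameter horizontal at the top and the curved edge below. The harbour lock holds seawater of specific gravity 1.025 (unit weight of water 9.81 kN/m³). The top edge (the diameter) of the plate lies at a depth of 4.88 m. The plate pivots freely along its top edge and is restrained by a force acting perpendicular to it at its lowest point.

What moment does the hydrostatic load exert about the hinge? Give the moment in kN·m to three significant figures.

γ = 1.025 × 9.81 = 10.05525 kN/m³.
The centroid of a semicircle lies 4r/(3π) = 0.466854 m from the diameter, here below the top edge, so the centroid depth is h_c = 4.88 + 0.466854 = 5.34685 m.
A = πr²/2 = π × 1.1²/2 = 1.90066 m².
Resultant F = γ·h_c·A = 10.05525 × 5.34685 × 1.90066 = 102.187 kN.
I_c = (π/8 − 8/(9π))·r⁴ = 0.109757 × 1.1⁴ = 0.160695 m⁴.
Centre of pressure: y_p = y_c + I_c/(y_c·A) = 5.34685 + 0.160695/(5.34685 × 1.90066) = 5.34685 + 0.0158125 = 5.36266 m along the plane.
The resultant acts 0.466854 + 0.0158125 = 0.482666 m (along the plate) below the hinge at the top edge, so the moment about the hinge is M = F × 0.482666 = 102.187 × 0.482666 = 49.3222 kN·m.

M ≈ 49.3 kN·m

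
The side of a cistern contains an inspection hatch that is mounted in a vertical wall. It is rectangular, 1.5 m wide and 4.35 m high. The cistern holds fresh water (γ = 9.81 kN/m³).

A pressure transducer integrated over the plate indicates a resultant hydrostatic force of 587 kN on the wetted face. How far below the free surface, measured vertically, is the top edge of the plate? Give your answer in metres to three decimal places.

d_top ≈ 6.995 m

γ = 9.81 kN/m³.
A = 1.5 × 4.35 = 6.525 m².
From F = γ·h_c·A, the centroid depth is h_c = 587/(9.81 × 6.525) = 9.17041 m.
The centroid lies 4.35/2 = 2.175 m below the top edge, so the top edge sits at h_top = 9.17041 − 2.175 = 6.99541 m below the surface.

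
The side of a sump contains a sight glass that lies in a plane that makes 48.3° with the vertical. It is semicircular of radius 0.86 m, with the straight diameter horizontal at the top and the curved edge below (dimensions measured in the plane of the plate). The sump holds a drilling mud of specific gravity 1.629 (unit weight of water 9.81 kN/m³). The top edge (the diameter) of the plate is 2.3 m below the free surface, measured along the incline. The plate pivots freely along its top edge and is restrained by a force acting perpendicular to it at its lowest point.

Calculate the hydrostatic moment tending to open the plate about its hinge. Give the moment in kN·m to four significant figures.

M ≈ 12.65 kN·m

γ = 1.629 × 9.81 = 15.98049 kN/m³.
The plate makes 48.3° with the vertical, i.e. θ = 90° − 48.3° = 41.7° to the horizontal. Measuring y along the incline from the free-surface line, vertical depth h = y·sinθ with sinθ = 0.665230.
The centroid of a semicircle lies 4r/(3π) = 0.364995 m from the diameter, here below the top edge, so y_c = 2.3 + 0.364995 = 2.66499 m and h_c = 2.66499 × 0.665230 = 1.77283 m.
A = πr²/2 = π × 0.86²/2 = 1.16176 m².
Resultant F = γ·h_c·A = 15.98049 × 1.77283 × 1.16176 = 32.9135 kN.
I_c = (π/8 − 8/(9π))·r⁴ = 0.109757 × 0.86⁴ = 0.060038 m⁴.
Centre of pressure: y_p = y_c + I_c/(y_c·A) = 2.66499 + 0.060038/(2.66499 × 1.16176) = 2.66499 + 0.0193916 = 2.68438 m along the plane.
The resultant acts 0.364995 + 0.0193916 = 0.384387 m (along the plate) below the hinge at the top edge, so the moment about the hinge is M = F × 0.384387 = 32.9135 × 0.384387 = 12.6515 kN·m.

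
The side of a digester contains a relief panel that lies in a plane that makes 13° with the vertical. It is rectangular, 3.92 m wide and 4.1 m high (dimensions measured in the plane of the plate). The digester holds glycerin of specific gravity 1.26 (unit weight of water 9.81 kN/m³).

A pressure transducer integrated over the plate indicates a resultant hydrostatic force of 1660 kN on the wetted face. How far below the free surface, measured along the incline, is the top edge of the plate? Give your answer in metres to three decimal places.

y_top ≈ 6.526 m

γ = 1.26 × 9.81 = 12.3606 kN/m³.
A = 3.92 × 4.1 = 16.072 m².
From F = γ·h_c·A, the centroid depth is h_c = 1660/(12.3606 × 16.072) = 8.356 m.
The plate makes 13° with the vertical, i.e. θ = 90° − 13° = 77° to the horizontal. Measuring y along the incline from the free-surface line, vertical depth h = y·sinθ with sinθ = 0.974370.
Along the incline, y_c = h_c/sinθ = 8.356/0.974370 = 8.5758 m.
The centroid lies 4.1/2 = 2.05 m below the top edge, so the top edge sits at y_top = 8.5758 − 2.05 = 6.5258 m along the incline.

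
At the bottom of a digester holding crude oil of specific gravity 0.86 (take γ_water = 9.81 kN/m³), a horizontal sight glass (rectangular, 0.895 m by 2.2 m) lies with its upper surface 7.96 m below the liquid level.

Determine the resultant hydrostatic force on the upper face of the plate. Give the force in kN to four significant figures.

F ≈ 132.2 kN

γ = 0.86 × 9.81 = 8.4366 kN/m³.
The plate is horizontal, so pressure is uniform at p = γ·h = 8.4366 × 7.96 = 67.1553 kN/m².
A = 0.895 × 2.2 = 1.969 m².
F = p·A = 67.1553 × 1.969 = 132.229 kN.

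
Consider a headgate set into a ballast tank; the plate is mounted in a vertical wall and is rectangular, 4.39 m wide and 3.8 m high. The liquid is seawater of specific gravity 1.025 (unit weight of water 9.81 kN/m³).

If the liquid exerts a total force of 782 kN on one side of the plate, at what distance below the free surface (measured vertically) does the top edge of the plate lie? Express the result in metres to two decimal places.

γ = 1.025 × 9.81 = 10.05525 kN/m³.
A = 4.39 × 3.8 = 16.682 m².
From F = γ·h_c·A, the centroid depth is h_c = 782/(10.05525 × 16.682) = 4.66193 m.
The centroid lies 3.8/2 = 1.9 m below the top edge, so the top edge sits at h_top = 4.66193 − 1.9 = 2.76193 m below the surface.

d_top ≈ 2.76 m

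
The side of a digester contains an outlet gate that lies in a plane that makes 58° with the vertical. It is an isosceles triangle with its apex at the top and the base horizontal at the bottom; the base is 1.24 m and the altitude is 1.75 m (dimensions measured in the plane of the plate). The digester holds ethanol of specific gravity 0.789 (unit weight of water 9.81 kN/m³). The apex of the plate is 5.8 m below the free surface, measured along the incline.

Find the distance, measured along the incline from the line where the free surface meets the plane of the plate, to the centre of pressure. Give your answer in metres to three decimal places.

γ = 0.789 × 9.81 = 7.74009 kN/m³.
The plate makes 58° with the vertical, i.e. θ = 90° − 58° = 32° to the horizontal. Measuring y along the incline from the free-surface line, vertical depth h = y·sinθ with sinθ = 0.529919.
With the apex up, the centroid sits 2h/3 = 2 × 1.75/3 = 1.16667 m below the apex, so y_c = 5.8 + 1.16667 = 6.96667 m and h_c = 6.96667 × 0.529919 = 3.69177 m.
A = ½ × 1.24 × 1.75 = 1.085 m².
Resultant F = γ·h_c·A = 7.74009 × 3.69177 × 1.085 = 31.0035 kN.
I_c = b·h³/36 = 1.24 × 1.75³/36 = 0.184601 m⁴.
Centre of pressure: y_p = y_c + I_c/(y_c·A) = 6.96667 + 0.184601/(6.96667 × 1.085) = 6.96667 + 0.0244219 = 6.99109 m along the plane.

y_p = 6.991 m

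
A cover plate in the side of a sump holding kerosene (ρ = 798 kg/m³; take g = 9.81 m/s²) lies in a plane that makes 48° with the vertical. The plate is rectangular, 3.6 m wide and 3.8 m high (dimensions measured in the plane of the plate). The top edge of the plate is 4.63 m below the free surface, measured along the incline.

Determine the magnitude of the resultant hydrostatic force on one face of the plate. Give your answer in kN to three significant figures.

F ≈ 468 kN

γ = ρg = 798 × 9.81 / 1000 = 7.82838 kN/m³.
The plate makes 48° with the vertical, i.e. θ = 90° − 48° = 42° to the horizontal. Measuring y along the incline from the free-surface line, vertical depth h = y·sinθ with sinθ = 0.669131.
The centroid lies 3.8/2 = 1.9 m below the top edge, so y_c = 4.63 + 1.9 = 6.53 m and h_c = 6.53 × 0.669131 = 4.36943 m.
A = 3.6 × 3.8 = 13.68 m².
Resultant F = γ·h_c·A = 7.82838 × 4.36943 × 13.68 = 467.932 kN.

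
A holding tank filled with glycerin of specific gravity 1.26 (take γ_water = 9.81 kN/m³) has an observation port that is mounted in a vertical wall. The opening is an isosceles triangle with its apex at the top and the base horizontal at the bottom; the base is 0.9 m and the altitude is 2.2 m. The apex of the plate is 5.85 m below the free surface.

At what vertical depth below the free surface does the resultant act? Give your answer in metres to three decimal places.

h_p = 7.353 m

γ = 1.26 × 9.81 = 12.3606 kN/m³.
With the apex up, the centroid sits 2h/3 = 2 × 2.2/3 = 1.46667 m below the apex, so the centroid depth is h_c = 5.85 + 1.46667 = 7.31667 m.
A = ½ × 0.9 × 2.2 = 0.99 m².
Resultant F = γ·h_c·A = 12.3606 × 7.31667 × 0.99 = 89.534 kN.
I_c = b·h³/36 = 0.9 × 2.2³/36 = 0.2662 m⁴.
Centre of pressure: y_p = y_c + I_c/(y_c·A) = 7.31667 + 0.2662/(7.31667 × 0.99) = 7.31667 + 0.0367502 = 7.35342 m along the plane.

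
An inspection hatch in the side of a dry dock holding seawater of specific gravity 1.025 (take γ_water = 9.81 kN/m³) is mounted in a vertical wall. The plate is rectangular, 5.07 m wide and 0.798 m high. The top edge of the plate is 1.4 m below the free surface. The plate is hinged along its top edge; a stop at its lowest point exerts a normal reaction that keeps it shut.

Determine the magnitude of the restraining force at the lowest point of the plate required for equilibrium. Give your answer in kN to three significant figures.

P ≈ 39.3 kN

γ = 1.025 × 9.81 = 10.05525 kN/m³.
The centroid lies 0.798/2 = 0.399 m below the top edge, so the centroid depth is h_c = 1.4 + 0.399 = 1.799 m.
A = 5.07 × 0.798 = 4.04586 m².
Resultant F = γ·h_c·A = 10.05525 × 1.799 × 4.04586 = 73.1872 kN.
I_c = b·h³/12 = 5.07 × 0.798³/12 = 0.214702 m⁴.
Centre of pressure: y_p = y_c + I_c/(y_c·A) = 1.799 + 0.214702/(1.799 × 4.04586) = 1.799 + 0.0294981 = 1.8285 m along the plane.
The resultant acts 0.399 + 0.0294981 = 0.428498 m (along the plate) below the hinge at the top edge, so the moment about the hinge is M = F × 0.428498 = 73.1872 × 0.428498 = 31.3606 kN·m.
A normal force at the bottom, 0.798 m from the hinge, must supply this moment: P = 31.3606/0.798 = 39.299 kN.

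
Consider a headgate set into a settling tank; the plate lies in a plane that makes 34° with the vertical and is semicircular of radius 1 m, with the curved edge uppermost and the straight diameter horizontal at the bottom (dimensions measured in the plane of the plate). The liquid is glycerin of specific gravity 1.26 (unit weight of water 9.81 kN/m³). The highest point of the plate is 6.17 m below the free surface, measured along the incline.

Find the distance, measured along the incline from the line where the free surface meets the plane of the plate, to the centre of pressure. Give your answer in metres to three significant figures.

y_p = 6.76 m

γ = 1.26 × 9.81 = 12.3606 kN/m³.
The plate makes 34° with the vertical, i.e. θ = 90° − 34° = 56° to the horizontal. Measuring y along the incline from the free-surface line, vertical depth h = y·sinθ with sinθ = 0.829038.
The centroid lies 4r/(3π) = 0.424413 m above the diameter, so r − 4r/(3π) = 1 − 0.424413 = 0.575587 m below the topmost point, so y_c = 6.17 + 0.575587 = 6.74559 m and h_c = 6.74559 × 0.829038 = 5.59235 m.
A = πr²/2 = π × 1²/2 = 1.5708 m².
Resultant F = γ·h_c·A = 12.3606 × 5.59235 × 1.5708 = 108.581 kN.
I_c = (π/8 − 8/(9π))·r⁴ = 0.109757 × 1⁴ = 0.109757 m⁴.
Centre of pressure: y_p = y_c + I_c/(y_c·A) = 6.74559 + 0.109757/(6.74559 × 1.5708) = 6.74559 + 0.0103584 = 6.75595 m along the plane.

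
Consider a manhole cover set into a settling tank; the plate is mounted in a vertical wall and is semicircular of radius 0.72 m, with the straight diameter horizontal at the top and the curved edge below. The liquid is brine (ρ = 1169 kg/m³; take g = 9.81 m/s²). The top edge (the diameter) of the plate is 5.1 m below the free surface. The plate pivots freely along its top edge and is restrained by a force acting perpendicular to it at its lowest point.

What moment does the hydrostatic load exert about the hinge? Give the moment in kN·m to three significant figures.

M ≈ 15.8 kN·m

γ = ρg = 1169 × 9.81 / 1000 = 11.46789 kN/m³.
The centroid of a semicircle lies 4r/(3π) = 0.305577 m from the diameter, here below the top edge, so the centroid depth is h_c = 5.1 + 0.305577 = 5.40558 m.
A = πr²/2 = π × 0.72²/2 = 0.814301 m².
Resultant F = γ·h_c·A = 11.46789 × 5.40558 × 0.814301 = 50.479 kN.
I_c = (π/8 − 8/(9π))·r⁴ = 0.109757 × 0.72⁴ = 0.0294959 m⁴.
Centre of pressure: y_p = y_c + I_c/(y_c·A) = 5.40558 + 0.0294959/(5.40558 × 0.814301) = 5.40558 + 0.00670092 = 5.41228 m along the plane.
The resultant acts 0.305577 + 0.00670092 = 0.312278 m (along the plate) below the hinge at the top edge, so the moment about the hinge is M = F × 0.312278 = 50.479 × 0.312278 = 15.7635 kN·m.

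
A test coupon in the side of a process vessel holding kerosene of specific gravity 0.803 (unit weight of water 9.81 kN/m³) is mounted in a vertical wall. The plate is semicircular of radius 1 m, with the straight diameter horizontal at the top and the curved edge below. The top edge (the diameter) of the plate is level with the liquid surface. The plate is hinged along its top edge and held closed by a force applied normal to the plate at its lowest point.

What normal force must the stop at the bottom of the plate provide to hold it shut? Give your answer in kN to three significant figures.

P ≈ 3.09 kN

γ = 0.803 × 9.81 = 7.87743 kN/m³.
The centroid of a semicircle lies 4r/(3π) = 0.424413 m from the diameter, here below the top edge, so the centroid depth is h_c = 0.424413 m.
A = πr²/2 = π × 1²/2 = 1.5708 m².
Resultant F = γ·h_c·A = 7.87743 × 0.424413 × 1.5708 = 5.25163 kN.
I_c = (π/8 − 8/(9π))·r⁴ = 0.109757 × 1⁴ = 0.109757 m⁴.
Centre of pressure: y_p = y_c + I_c/(y_c·A) = 0.424413 + 0.109757/(0.424413 × 1.5708) = 0.424413 + 0.164635 = 0.589048 m along the plane.
The resultant acts 0.424413 + 0.164635 = 0.589048 m (along the plate) below the hinge at the top edge, so the moment about the hinge is M = F × 0.589048 = 5.25163 × 0.589048 = 3.09346 kN·m.
A normal force at the bottom, 1 m from the hinge, must supply this moment: P = 3.09346/1 = 3.09346 kN.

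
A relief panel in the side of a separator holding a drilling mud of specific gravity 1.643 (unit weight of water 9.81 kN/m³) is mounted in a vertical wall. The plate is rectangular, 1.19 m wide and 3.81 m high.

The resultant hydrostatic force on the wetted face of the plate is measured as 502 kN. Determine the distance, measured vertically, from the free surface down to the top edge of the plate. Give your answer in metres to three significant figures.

d_top ≈ 4.96 m

γ = 1.643 × 9.81 = 16.11783 kN/m³.
A = 1.19 × 3.81 = 4.5339 m².
From F = γ·h_c·A, the centroid depth is h_c = 502/(16.11783 × 4.5339) = 6.8695 m.
The centroid lies 3.81/2 = 1.905 m below the top edge, so the top edge sits at h_top = 6.8695 − 1.905 = 4.9645 m below the surface.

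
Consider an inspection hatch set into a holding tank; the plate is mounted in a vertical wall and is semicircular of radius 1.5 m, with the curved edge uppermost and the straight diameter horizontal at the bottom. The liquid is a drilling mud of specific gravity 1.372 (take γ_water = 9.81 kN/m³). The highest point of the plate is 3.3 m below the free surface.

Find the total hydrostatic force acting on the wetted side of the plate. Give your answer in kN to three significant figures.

γ = 1.372 × 9.81 = 13.45932 kN/m³.
The centroid lies 4r/(3π) = 0.63662 m above the diameter, so r − 4r/(3π) = 1.5 − 0.63662 = 0.86338 m below the topmost point, so the centroid depth is h_c = 3.3 + 0.86338 = 4.16338 m.
A = πr²/2 = π × 1.5²/2 = 3.53429 m².
Resultant F = γ·h_c·A = 13.45932 × 4.16338 × 3.53429 = 198.048 kN.

F ≈ 198 kN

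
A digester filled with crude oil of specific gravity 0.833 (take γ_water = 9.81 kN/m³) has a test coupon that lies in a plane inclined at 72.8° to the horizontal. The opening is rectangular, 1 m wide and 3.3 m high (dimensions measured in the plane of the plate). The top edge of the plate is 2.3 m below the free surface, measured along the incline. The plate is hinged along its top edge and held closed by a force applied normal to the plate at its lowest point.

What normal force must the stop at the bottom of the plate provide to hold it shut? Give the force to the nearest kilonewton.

γ = 0.833 × 9.81 = 8.17173 kN/m³.
Let θ = 72.8° be the plate's angle to the horizontal; measure y along the incline from where the plane meets the free surface. Vertical depth h = y·sinθ with sinθ = 0.955278.
The centroid lies 3.3/2 = 1.65 m below the top edge, so y_c = 2.3 + 1.65 = 3.95 m and h_c = 3.95 × 0.955278 = 3.77335 m.
A = 1 × 3.3 = 3.3 m².
Resultant F = γ·h_c·A = 8.17173 × 3.77335 × 3.3 = 101.755 kN.
I_c = b·h³/12 = 1 × 3.3³/12 = 2.99475 m⁴.
Centre of pressure: y_p = y_c + I_c/(y_c·A) = 3.95 + 2.99475/(3.95 × 3.3) = 3.95 + 0.229747 = 4.17975 m along the plane.
The resultant acts 1.65 + 0.229747 = 1.87975 m (along the plate) below the hinge at the top edge, so the moment about the hinge is M = F × 1.87975 = 101.755 × 1.87975 = 191.274 kN·m.
A normal force at the bottom, 3.3 m from the hinge, must supply this moment: P = 191.274/3.3 = 57.9618 kN.

P ≈ 58 kN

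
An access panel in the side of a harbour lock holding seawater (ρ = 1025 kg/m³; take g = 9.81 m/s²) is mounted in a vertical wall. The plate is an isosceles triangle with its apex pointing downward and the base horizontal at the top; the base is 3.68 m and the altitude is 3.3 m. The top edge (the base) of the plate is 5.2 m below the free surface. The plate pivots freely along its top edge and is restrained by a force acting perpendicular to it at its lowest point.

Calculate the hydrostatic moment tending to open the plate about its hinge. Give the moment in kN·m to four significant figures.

M ≈ 460.1 kN·m

γ = ρg = 1025 × 9.81 / 1000 = 10.05525 kN/m³.
With the apex down, the centroid sits h/3 = 3.3/3 = 1.1 m below the base (the top edge), so the centroid depth is h_c = 5.2 + 1.1 = 6.3 m.
A = ½ × 3.68 × 3.3 = 6.072 m².
Resultant F = γ·h_c·A = 10.05525 × 6.3 × 6.072 = 384.65 kN.
I_c = b·h³/36 = 3.68 × 3.3³/36 = 3.67356 m⁴.
Centre of pressure: y_p = y_c + I_c/(y_c·A) = 6.3 + 3.67356/(6.3 × 6.072) = 6.3 + 0.0960317 = 6.39603 m along the plane.
The resultant acts 1.1 + 0.0960317 = 1.19603 m (along the plate) below the hinge at the top edge, so the moment about the hinge is M = F × 1.19603 = 384.65 × 1.19603 = 460.053 kN·m.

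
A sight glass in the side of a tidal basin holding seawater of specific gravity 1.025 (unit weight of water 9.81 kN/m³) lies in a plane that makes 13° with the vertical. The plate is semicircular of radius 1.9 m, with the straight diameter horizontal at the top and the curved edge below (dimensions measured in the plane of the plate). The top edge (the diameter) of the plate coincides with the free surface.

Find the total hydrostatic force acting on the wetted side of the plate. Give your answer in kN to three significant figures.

F ≈ 44.8 kN

γ = 1.025 × 9.81 = 10.05525 kN/m³.
The plate makes 13° with the vertical, i.e. θ = 90° − 13° = 77° to the horizontal. Measuring y along the incline from the free-surface line, vertical depth h = y·sinθ with sinθ = 0.974370.
The centroid of a semicircle lies 4r/(3π) = 0.806385 m from the diameter, here below the top edge, so y_c = 0.806385 m and h_c = 0.806385 × 0.974370 = 0.785717 m.
A = πr²/2 = π × 1.9²/2 = 5.67057 m².
Resultant F = γ·h_c·A = 10.05525 × 0.785717 × 5.67057 = 44.8008 kN.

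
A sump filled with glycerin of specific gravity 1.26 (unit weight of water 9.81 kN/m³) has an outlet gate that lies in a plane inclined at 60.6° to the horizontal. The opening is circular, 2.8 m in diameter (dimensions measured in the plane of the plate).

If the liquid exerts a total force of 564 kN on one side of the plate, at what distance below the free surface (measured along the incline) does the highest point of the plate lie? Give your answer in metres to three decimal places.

y_top ≈ 7.106 m

γ = 1.26 × 9.81 = 12.3606 kN/m³.
A = π(1.4)² = 6.15752 m².
From F = γ·h_c·A, the centroid depth is h_c = 564/(12.3606 × 6.15752) = 7.41026 m.
Let θ = 60.6° be the plate's angle to the horizontal; measure y along the incline from where the plane meets the free surface. Vertical depth h = y·sinθ with sinθ = 0.871214.
Along the incline, y_c = h_c/sinθ = 7.41026/0.871214 = 8.50567 m.
The centroid is at the centre, 1.4 m below the top of the plate, so the highest point sits at y_top = 8.50567 − 1.4 = 7.10567 m along the incline.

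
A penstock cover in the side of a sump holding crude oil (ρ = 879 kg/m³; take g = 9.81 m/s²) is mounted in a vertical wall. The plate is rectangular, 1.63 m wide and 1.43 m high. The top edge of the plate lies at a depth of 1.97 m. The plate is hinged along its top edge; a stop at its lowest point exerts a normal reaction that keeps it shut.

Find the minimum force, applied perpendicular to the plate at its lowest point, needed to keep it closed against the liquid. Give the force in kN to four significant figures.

γ = ρg = 879 × 9.81 / 1000 = 8.62299 kN/m³.
The centroid lies 1.43/2 = 0.715 m below the top edge, so the centroid depth is h_c = 1.97 + 0.715 = 2.685 m.
A = 1.63 × 1.43 = 2.3309 m².
Resultant F = γ·h_c·A = 8.62299 × 2.685 × 2.3309 = 53.9667 kN.
I_c = b·h³/12 = 1.63 × 1.43³/12 = 0.397205 m⁴.
Centre of pressure: y_p = y_c + I_c/(y_c·A) = 2.685 + 0.397205/(2.685 × 2.3309) = 2.685 + 0.0634668 = 2.74847 m along the plane.
The resultant acts 0.715 + 0.0634668 = 0.778467 m (along the plate) below the hinge at the top edge, so the moment about the hinge is M = F × 0.778467 = 53.9667 × 0.778467 = 42.0113 kN·m.
A normal force at the bottom, 1.43 m from the hinge, must supply this moment: P = 42.0113/1.43 = 29.3785 kN.

P ≈ 29.38 kN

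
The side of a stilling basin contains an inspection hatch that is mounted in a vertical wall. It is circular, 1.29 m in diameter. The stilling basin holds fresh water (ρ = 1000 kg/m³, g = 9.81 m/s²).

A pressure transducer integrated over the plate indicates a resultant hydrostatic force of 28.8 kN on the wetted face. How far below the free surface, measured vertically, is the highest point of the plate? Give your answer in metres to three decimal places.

γ = ρg = 1000 × 9.81 = 9810 N/m³ = 9.81 kN/m³.
A = π(0.645)² = 1.30698 m².
From F = γ·h_c·A, the centroid depth is h_c = 28.8/(9.81 × 1.30698) = 2.24623 m.
The centroid is at the centre, 0.645 m below the top of the plate, so the highest point sits at h_top = 2.24623 − 0.645 = 1.60123 m below the surface.

d_top ≈ 1.601 m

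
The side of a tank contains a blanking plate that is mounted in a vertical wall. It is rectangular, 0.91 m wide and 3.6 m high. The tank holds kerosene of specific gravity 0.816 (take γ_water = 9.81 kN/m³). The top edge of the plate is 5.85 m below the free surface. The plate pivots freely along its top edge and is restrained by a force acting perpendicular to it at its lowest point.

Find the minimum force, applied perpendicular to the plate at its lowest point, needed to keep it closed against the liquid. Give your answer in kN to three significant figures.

γ = 0.816 × 9.81 = 8.00496 kN/m³.
The centroid lies 3.6/2 = 1.8 m below the top edge, so the centroid depth is h_c = 5.85 + 1.8 = 7.65 m.
A = 0.91 × 3.6 = 3.276 m².
Resultant F = γ·h_c·A = 8.00496 × 7.65 × 3.276 = 200.616 kN.
I_c = b·h³/12 = 0.91 × 3.6³/12 = 3.53808 m⁴.
Centre of pressure: y_p = y_c + I_c/(y_c·A) = 7.65 + 3.53808/(7.65 × 3.276) = 7.65 + 0.141176 = 7.79118 m along the plane.
The resultant acts 1.8 + 0.141176 = 1.94118 m (along the plate) below the hinge at the top edge, so the moment about the hinge is M = F × 1.94118 = 200.616 × 1.94118 = 389.432 kN·m.
A normal force at the bottom, 3.6 m from the hinge, must supply this moment: P = 389.432/3.6 = 108.176 kN.

P ≈ 108 kN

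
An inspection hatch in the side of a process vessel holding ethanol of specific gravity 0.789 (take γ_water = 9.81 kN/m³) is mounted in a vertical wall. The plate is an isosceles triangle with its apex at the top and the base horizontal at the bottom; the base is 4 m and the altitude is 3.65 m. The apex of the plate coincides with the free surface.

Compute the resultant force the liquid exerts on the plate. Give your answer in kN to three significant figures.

F ≈ 137 kN

γ = 0.789 × 9.81 = 7.74009 kN/m³.
With the apex up, the centroid sits 2h/3 = 2 × 3.65/3 = 2.43333 m below the apex, so the centroid depth is h_c = 2.43333 m.
A = ½ × 4 × 3.65 = 7.3 m².
Resultant F = γ·h_c·A = 7.74009 × 2.43333 × 7.3 = 137.49 kN.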